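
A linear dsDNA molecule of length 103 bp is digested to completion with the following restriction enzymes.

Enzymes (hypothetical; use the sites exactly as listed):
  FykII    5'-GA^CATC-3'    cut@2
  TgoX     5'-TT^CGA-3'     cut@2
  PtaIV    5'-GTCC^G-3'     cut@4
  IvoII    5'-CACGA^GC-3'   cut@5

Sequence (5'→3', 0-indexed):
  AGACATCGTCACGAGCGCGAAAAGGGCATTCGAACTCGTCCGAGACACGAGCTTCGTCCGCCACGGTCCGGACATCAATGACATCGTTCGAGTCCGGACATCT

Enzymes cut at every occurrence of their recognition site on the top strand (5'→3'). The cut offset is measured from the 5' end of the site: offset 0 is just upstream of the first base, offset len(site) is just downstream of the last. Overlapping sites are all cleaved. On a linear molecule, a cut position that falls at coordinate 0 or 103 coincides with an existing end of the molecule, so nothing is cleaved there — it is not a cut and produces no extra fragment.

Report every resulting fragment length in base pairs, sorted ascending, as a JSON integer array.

[3,3,3,5,7,7,9,9,9,10,11,11,16]

Scan for sites:
  FykII (GACATC, off=2): starts [1, 70, 79, 96] → cuts [3, 72, 81, 98]
  TgoX (TTCGA, off=2): starts [28, 86] → cuts [30, 88]
  PtaIV (GTCCG, off=4): starts [37, 55, 65, 91] → cuts [41, 59, 69, 95]
  IvoII (CACGAGC, off=5): starts [9, 45] → cuts [14, 50]

All cut coordinates (distinct, sorted): [3, 14, 30, 41, 50, 59, 69, 72, 81, 88, 95, 98]

Fragments:
  [0,3): 3 bp
  [3,14): 11 bp
  [14,30): 16 bp
  [30,41): 11 bp
  [41,50): 9 bp
  [50,59): 9 bp
  [59,69): 10 bp
  [69,72): 3 bp
  [72,81): 9 bp
  [81,88): 7 bp
  [88,95): 7 bp
  [95,98): 3 bp
  [98,103): 5 bp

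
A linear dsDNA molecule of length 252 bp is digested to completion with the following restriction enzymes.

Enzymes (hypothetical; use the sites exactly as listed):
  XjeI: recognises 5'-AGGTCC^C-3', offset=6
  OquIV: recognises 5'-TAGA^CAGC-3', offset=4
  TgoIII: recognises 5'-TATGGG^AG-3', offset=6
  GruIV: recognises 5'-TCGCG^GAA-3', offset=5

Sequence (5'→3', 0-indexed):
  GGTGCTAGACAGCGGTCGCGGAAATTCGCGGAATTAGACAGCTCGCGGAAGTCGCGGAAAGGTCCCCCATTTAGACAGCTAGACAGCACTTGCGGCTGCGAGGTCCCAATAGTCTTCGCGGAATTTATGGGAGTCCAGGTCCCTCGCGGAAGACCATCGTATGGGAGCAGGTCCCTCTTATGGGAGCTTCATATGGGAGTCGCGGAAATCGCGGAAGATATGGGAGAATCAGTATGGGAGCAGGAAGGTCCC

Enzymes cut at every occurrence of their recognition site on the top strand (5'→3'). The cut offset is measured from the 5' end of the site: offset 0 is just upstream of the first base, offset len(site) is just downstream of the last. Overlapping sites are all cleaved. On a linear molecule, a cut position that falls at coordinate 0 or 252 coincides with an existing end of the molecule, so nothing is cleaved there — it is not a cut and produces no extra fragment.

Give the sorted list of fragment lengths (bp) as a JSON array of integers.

[1,6,7,8,8,9,9,9,9,9,9,10,10,10,11,11,11,11,13,13,14,14,17,23]

Scan for sites:
  XjeI (AGGTCCC, off=6): starts [59, 100, 136, 168, 245] → cuts [65, 106, 142, 174, 251]
  OquIV (TAGACAGC, off=4): starts [5, 34, 71, 79] → cuts [9, 38, 75, 83]
  TgoIII (TATGGGAG, off=6): starts [125, 159, 178, 191, 218, 232] → cuts [131, 165, 184, 197, 224, 238]
  GruIV (TCGCGGAA, off=5): starts [15, 25, 42, 51, 115, 143, 199, 208] → cuts [20, 30, 47, 56, 120, 148, 204, 213]

Pooled cuts: [9, 20, 30, 38, 47, 56, 65, 75, 83, 106, 120, 131, 142, 148, 165, 174, 184, 197, 204, 213, 224, 238, 251]

Fragment lengths:
  [0,9): 9 bp
  [9,20): 11 bp
  [20,30): 10 bp
  [30,38): 8 bp
  [38,47): 9 bp
  [47,56): 9 bp
  [56,65): 9 bp
  [65,75): 10 bp
  [75,83): 8 bp
  [83,106): 23 bp
  [106,120): 14 bp
  [120,131): 11 bp
  [131,142): 11 bp
  [142,148): 6 bp
  [148,165): 17 bp
  [165,174): 9 bp
  [174,184): 10 bp
  [184,197): 13 bp
  [197,204): 7 bp
  [204,213): 9 bp
  [213,224): 11 bp
  [224,238): 14 bp
  [238,251): 13 bp
  [251,252): 1 bp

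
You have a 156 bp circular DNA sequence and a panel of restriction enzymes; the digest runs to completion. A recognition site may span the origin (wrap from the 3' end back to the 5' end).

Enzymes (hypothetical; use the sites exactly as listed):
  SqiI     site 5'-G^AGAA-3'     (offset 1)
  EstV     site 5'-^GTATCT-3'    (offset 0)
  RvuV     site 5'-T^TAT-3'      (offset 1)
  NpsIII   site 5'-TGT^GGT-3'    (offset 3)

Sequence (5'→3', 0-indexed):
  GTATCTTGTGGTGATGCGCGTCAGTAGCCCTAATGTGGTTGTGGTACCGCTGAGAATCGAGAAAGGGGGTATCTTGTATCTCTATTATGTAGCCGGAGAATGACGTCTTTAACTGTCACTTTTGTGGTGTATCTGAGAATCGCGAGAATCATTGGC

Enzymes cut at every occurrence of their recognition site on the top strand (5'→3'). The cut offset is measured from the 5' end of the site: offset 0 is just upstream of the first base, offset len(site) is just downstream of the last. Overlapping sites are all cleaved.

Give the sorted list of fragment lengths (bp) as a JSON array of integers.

[3,6,7,7,7,9,9,9,10,10,11,12,27,29]

Per-enzyme occurrences:
  SqiI (GAGAA, off=1): starts [51, 58, 95, 134, 143] → cuts [52, 59, 96, 135, 144]
  EstV (GTATCT, off=0): starts [0, 68, 75, 128] → cuts [0, 68, 75, 128]
  RvuV (TTAT, off=1): starts [84] → cuts [85]
  NpsIII (TGTGGT, off=3): starts [6, 33, 39, 122] → cuts [9, 36, 42, 125]

All cut coordinates (distinct, sorted): [0, 9, 36, 42, 52, 59, 68, 75, 85, 96, 125, 128, 135, 144]

Fragment lengths:
  0→9: 9 bp
  9→36: 27 bp
  36→42: 6 bp
  42→52: 10 bp
  52→59: 7 bp
  59→68: 9 bp
  68→75: 7 bp
  75→85: 10 bp
  85→96: 11 bp
  96→125: 29 bp
  125→128: 3 bp
  128→135: 7 bp
  135→144: 9 bp
  144→0 (wrap): 156-144+0 = 12 bp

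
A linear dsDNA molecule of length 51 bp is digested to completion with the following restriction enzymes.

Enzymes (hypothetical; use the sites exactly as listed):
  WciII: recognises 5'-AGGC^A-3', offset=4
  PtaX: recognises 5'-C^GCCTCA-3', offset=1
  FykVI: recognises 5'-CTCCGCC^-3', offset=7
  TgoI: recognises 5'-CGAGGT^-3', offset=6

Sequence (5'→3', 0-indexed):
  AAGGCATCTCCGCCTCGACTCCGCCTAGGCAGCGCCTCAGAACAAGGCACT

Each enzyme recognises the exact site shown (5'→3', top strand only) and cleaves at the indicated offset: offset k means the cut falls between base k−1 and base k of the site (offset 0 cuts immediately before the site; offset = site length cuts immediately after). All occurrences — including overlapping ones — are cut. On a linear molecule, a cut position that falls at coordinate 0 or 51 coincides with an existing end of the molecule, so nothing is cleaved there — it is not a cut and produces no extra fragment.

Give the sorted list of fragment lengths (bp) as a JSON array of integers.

Scan for sites:
  WciII AGGCA/4: at [1, 26, 44] ⇒ [5, 30, 48]
  PtaX CGCCTCA/1: at [32] ⇒ [33]
  FykVI CTCCGCC/7: at [7, 18] ⇒ [14, 25]
  TgoI (CGAGGT, off=6): no sites

Pooled cuts: [5, 14, 25, 30, 33, 48]

Fragments:
  [0,5): 5 bp
  [5,14): 9 bp
  [14,25): 11 bp
  [25,30): 5 bp
  [30,33): 3 bp
  [33,48): 15 bp
  [48,51): 3 bp

[3,3,5,5,9,11,15]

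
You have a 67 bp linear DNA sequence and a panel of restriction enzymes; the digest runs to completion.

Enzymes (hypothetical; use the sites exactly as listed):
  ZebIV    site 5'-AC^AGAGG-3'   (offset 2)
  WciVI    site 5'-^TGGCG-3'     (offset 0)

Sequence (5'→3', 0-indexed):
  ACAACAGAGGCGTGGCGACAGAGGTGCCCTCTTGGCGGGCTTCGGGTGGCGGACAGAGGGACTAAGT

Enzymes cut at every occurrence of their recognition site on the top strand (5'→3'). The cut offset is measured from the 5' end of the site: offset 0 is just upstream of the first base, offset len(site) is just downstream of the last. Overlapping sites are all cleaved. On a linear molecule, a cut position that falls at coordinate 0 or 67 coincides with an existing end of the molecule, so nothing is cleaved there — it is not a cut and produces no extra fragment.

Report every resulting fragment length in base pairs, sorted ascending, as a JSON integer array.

Scan for sites:
  ZebIV ACAGAGG/2: at [3, 17, 52] ⇒ [5, 19, 54]
  WciVI TGGCG/0: at [12, 32, 46] ⇒ [12, 32, 46]

All cut coordinates (distinct, sorted): [5, 12, 19, 32, 46, 54]

Fragment lengths:
  [0,5): 5 bp
  [5,12): 7 bp
  [12,19): 7 bp
  [19,32): 13 bp
  [32,46): 14 bp
  [46,54): 8 bp
  [54,67): 13 bp

[5,7,7,8,13,13,14]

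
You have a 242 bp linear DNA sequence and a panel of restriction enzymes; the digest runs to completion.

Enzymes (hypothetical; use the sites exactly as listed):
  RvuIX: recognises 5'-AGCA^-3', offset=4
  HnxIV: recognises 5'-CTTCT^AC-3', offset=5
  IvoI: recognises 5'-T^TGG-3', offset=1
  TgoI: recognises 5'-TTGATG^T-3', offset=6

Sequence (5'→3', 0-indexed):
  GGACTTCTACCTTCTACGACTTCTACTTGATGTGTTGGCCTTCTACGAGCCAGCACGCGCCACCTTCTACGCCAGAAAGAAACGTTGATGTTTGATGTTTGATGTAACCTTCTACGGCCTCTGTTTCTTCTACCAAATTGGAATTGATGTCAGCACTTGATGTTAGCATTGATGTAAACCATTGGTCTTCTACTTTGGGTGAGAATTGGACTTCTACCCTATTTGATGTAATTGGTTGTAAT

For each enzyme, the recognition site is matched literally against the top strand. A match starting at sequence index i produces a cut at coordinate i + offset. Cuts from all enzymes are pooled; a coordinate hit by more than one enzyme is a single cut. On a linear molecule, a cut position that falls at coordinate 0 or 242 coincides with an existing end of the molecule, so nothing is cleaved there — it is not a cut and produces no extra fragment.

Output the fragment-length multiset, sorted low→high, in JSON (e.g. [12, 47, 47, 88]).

Site scan:
  RvuIX AGCA/4: at [51, 151, 164] ⇒ [55, 155, 168]
  HnxIV CTTCTAC/5: at [3, 10, 19, 39, 63, 108, 126, 186, 210] ⇒ [8, 15, 24, 44, 68, 113, 131, 191, 215]
  IvoI TTGG/1: at [34, 137, 181, 194, 205, 231] ⇒ [35, 138, 182, 195, 206, 232]
  TgoI TTGATGT/6: at [26, 84, 91, 98, 143, 156, 168, 222] ⇒ [32, 90, 97, 104, 149, 162, 174, 228]

Pooled cuts: [8, 15, 24, 32, 35, 44, 55, 68, 90, 97, 104, 113, 131, 138, 149, 155, 162, 168, 174, 182, 191, 195, 206, 215, 228, 232]

Fragments:
  [0,8): 8 bp
  [8,15): 7 bp
  [15,24): 9 bp
  [24,32): 8 bp
  [32,35): 3 bp
  [35,44): 9 bp
  [44,55): 11 bp
  [55,68): 13 bp
  [68,90): 22 bp
  [90,97): 7 bp
  [97,104): 7 bp
  [104,113): 9 bp
  [113,131): 18 bp
  [131,138): 7 bp
  [138,149): 11 bp
  [149,155): 6 bp
  [155,162): 7 bp
  [162,168): 6 bp
  [168,174): 6 bp
  [174,182): 8 bp
  [182,191): 9 bp
  [191,195): 4 bp
  [195,206): 11 bp
  [206,215): 9 bp
  [215,228): 13 bp
  [228,232): 4 bp
  [232,242): 10 bp

[3,4,4,6,6,6,7,7,7,7,7,8,8,8,9,9,9,9,9,10,11,11,11,13,13,18,22]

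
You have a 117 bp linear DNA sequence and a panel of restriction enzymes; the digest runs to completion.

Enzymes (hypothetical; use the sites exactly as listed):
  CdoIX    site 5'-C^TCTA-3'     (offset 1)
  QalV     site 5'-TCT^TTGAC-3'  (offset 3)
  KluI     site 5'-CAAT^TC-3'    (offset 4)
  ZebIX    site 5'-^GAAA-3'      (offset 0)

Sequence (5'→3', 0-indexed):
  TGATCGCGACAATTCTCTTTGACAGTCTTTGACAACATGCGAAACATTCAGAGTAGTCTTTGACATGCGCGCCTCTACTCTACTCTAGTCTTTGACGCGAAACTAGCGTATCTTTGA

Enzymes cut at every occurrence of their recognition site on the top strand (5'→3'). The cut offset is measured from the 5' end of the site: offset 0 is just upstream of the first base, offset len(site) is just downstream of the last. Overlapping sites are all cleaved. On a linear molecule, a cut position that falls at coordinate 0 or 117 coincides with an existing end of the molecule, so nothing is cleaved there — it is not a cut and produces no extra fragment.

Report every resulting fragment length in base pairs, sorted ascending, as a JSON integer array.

[5,5,5,7,8,10,12,13,14,19,19]

Site scan:
  CdoIX CTCTA/1: at [72, 77, 82] ⇒ [73, 78, 83]
  QalV TCTTTGAC/3: at [15, 25, 56, 88] ⇒ [18, 28, 59, 91]
  KluI CAATTC/4: at [9] ⇒ [13]
  ZebIX GAAA/0: at [40, 98] ⇒ [40, 98]

Pooled cuts: [13, 18, 28, 40, 59, 73, 78, 83, 91, 98]

Fragment lengths:
  [0,13): 13 bp
  [13,18): 5 bp
  [18,28): 10 bp
  [28,40): 12 bp
  [40,59): 19 bp
  [59,73): 14 bp
  [73,78): 5 bp
  [78,83): 5 bp
  [83,91): 8 bp
  [91,98): 7 bp
  [98,117): 19 bp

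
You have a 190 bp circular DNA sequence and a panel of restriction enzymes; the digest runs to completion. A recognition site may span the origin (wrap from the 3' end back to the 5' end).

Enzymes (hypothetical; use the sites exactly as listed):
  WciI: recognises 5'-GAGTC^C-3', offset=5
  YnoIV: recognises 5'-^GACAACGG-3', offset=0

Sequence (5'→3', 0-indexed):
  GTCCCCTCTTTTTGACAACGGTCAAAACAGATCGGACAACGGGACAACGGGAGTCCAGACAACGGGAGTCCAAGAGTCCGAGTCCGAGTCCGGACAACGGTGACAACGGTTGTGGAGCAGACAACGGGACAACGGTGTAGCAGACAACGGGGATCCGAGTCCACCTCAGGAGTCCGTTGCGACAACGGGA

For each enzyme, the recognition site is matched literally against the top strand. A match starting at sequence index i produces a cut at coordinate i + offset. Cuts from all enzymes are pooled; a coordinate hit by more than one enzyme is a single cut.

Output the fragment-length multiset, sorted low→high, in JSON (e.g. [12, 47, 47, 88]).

[2,2,6,6,6,8,8,8,9,10,13,13,13,13,15,18,19,21]

Site scan:
  WciI (GAGTCC, off=5): starts [50, 65, 73, 79, 85, 156, 169, 188] → cuts [3, 55, 70, 78, 84, 90, 161, 174]
  YnoIV (GACAACGG, off=0): starts [13, 34, 42, 57, 92, 101, 119, 127, 142, 180] → cuts [13, 34, 42, 57, 92, 101, 119, 127, 142, 180]

All cut coordinates (distinct, sorted): [3, 13, 34, 42, 55, 57, 70, 78, 84, 90, 92, 101, 119, 127, 142, 161, 174, 180]

Fragment lengths:
  3→13: 10 bp
  13→34: 21 bp
  34→42: 8 bp
  42→55: 13 bp
  55→57: 2 bp
  57→70: 13 bp
  70→78: 8 bp
  78→84: 6 bp
  84→90: 6 bp
  90→92: 2 bp
  92→101: 9 bp
  101→119: 18 bp
  119→127: 8 bp
  127→142: 15 bp
  142→161: 19 bp
  161→174: 13 bp
  174→180: 6 bp
  180→3 (wrap): 190-180+3 = 13 bp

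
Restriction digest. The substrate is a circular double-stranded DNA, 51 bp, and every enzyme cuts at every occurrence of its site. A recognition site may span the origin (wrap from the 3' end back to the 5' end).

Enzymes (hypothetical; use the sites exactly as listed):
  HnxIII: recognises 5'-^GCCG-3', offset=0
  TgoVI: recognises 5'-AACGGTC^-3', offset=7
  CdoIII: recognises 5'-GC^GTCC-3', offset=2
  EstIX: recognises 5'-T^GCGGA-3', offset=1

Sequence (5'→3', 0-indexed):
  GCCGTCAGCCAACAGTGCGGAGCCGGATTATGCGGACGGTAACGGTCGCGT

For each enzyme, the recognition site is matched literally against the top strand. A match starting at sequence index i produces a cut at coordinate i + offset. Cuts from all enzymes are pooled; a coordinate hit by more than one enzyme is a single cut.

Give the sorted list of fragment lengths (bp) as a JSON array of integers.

[4,5,10,16,16]

Per-enzyme occurrences:
  HnxIII GCCG/0: at [0, 21] ⇒ [0, 21]
  TgoVI AACGGTC/7: at [40] ⇒ [47]
  CdoIII (GCGTCC, off=2): no sites
  EstIX TGCGGA/1: at [15, 30] ⇒ [16, 31]

Pooled cuts: [0, 16, 21, 31, 47]

Fragment lengths:
  0→16: 16 bp
  16→21: 5 bp
  21→31: 10 bp
  31→47: 16 bp
  47→0 (wrap): 51-47+0 = 4 bp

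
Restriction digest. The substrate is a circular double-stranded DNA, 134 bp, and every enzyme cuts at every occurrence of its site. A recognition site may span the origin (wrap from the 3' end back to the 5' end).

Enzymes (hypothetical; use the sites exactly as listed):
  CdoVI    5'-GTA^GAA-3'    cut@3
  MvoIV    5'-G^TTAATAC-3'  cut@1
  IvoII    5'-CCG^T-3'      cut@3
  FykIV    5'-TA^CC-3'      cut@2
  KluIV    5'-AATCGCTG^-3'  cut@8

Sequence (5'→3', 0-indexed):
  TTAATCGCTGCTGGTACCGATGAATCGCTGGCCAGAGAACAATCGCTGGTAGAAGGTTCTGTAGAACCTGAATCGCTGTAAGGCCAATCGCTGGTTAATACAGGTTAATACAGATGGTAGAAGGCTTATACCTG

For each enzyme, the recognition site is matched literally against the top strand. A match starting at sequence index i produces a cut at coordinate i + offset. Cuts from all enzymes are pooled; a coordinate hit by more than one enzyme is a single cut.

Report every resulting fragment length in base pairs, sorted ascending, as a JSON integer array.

[1,3,6,10,11,12,14,14,15,15,15,18]

Site scan:
  CdoVI GTAGAA/3: at [48, 60, 116] ⇒ [51, 63, 119]
  MvoIV GTTAATAC/1: at [93, 103] ⇒ [94, 104]
  IvoII (CCGT, off=3): no sites
  FykIV TACC/2: at [14, 128] ⇒ [16, 130]
  KluIV AATCGCTG/8: at [2, 22, 40, 70, 85] ⇒ [10, 30, 48, 78, 93]

All cut coordinates (distinct, sorted): [10, 16, 30, 48, 51, 63, 78, 93, 94, 104, 119, 130]

Fragments:
  10→16: 6 bp
  16→30: 14 bp
  30→48: 18 bp
  48→51: 3 bp
  51→63: 12 bp
  63→78: 15 bp
  78→93: 15 bp
  93→94: 1 bp
  94→104: 10 bp
  104→119: 15 bp
  119→130: 11 bp
  130→10 (wrap): 134-130+10 = 14 bp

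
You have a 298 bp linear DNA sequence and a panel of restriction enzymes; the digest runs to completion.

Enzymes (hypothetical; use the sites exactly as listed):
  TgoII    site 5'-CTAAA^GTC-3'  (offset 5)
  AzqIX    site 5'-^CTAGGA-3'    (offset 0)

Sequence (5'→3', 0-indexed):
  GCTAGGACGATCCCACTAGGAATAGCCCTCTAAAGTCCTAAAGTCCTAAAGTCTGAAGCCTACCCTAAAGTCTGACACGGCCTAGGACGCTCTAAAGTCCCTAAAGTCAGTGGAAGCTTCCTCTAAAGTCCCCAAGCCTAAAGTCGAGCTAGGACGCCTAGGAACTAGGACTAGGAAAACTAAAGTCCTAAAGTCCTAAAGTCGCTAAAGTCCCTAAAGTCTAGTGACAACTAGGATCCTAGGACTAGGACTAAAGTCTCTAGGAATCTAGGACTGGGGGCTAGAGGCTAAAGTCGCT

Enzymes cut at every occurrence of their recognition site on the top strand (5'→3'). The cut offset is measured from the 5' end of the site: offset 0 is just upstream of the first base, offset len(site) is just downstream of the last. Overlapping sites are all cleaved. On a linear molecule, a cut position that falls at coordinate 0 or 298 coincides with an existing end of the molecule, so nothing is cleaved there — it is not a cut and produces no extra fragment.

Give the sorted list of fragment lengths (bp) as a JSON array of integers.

Scan for sites:
  TgoII CTAAAGTC/5: at [29, 37, 45, 64, 91, 100, 122, 137, 179, 187, 195, 204, 213, 250, 287] ⇒ [34, 42, 50, 69, 96, 105, 127, 142, 184, 192, 200, 209, 218, 255, 292]
  AzqIX CTAGGA/0: at [1, 15, 81, 148, 157, 164, 170, 230, 238, 244, 259, 267] ⇒ [1, 15, 81, 148, 157, 164, 170, 230, 238, 244, 259, 267]

All cut coordinates (distinct, sorted): [1, 15, 34, 42, 50, 69, 81, 96, 105, 127, 142, 148, 157, 164, 170, 184, 192, 200, 209, 218, 230, 238, 244, 255, 259, 267, 292]

Fragments:
  [0,1): 1 bp
  [1,15): 14 bp
  [15,34): 19 bp
  [34,42): 8 bp
  [42,50): 8 bp
  [50,69): 19 bp
  [69,81): 12 bp
  [81,96): 15 bp
  [96,105): 9 bp
  [105,127): 22 bp
  [127,142): 15 bp
  [142,148): 6 bp
  [148,157): 9 bp
  [157,164): 7 bp
  [164,170): 6 bp
  [170,184): 14 bp
  [184,192): 8 bp
  [192,200): 8 bp
  [200,209): 9 bp
  [209,218): 9 bp
  [218,230): 12 bp
  [230,238): 8 bp
  [238,244): 6 bp
  [244,255): 11 bp
  [255,259): 4 bp
  [259,267): 8 bp
  [267,292): 25 bp
  [292,298): 6 bp

[1,4,6,6,6,6,7,8,8,8,8,8,8,9,9,9,9,11,12,12,14,14,15,15,19,19,22,25]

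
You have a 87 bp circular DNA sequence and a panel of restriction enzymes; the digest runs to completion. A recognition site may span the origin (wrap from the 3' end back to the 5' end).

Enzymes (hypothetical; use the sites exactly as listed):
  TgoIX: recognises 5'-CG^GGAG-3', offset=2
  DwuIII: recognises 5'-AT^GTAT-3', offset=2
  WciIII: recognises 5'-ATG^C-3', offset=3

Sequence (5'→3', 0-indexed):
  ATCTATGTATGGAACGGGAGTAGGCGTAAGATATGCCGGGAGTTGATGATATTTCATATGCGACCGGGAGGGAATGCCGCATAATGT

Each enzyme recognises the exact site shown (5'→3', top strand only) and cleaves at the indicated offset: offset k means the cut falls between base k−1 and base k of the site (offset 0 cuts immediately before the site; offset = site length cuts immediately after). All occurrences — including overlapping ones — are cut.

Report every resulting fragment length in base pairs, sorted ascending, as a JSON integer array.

[3,6,8,9,10,10,19,22]

Per-enzyme occurrences:
  TgoIX (CGGGAG, off=2): starts [14, 36, 64] → cuts [16, 38, 66]
  DwuIII (ATGTAT, off=2): starts [4, 83] → cuts [6, 85]
  WciIII (ATGC, off=3): starts [32, 57, 73] → cuts [35, 60, 76]

All cut coordinates (distinct, sorted): [6, 16, 35, 38, 60, 66, 76, 85]

Fragment lengths:
  6→16: 10 bp
  16→35: 19 bp
  35→38: 3 bp
  38→60: 22 bp
  60→66: 6 bp
  66→76: 10 bp
  76→85: 9 bp
  85→6 (wrap): 87-85+6 = 8 bp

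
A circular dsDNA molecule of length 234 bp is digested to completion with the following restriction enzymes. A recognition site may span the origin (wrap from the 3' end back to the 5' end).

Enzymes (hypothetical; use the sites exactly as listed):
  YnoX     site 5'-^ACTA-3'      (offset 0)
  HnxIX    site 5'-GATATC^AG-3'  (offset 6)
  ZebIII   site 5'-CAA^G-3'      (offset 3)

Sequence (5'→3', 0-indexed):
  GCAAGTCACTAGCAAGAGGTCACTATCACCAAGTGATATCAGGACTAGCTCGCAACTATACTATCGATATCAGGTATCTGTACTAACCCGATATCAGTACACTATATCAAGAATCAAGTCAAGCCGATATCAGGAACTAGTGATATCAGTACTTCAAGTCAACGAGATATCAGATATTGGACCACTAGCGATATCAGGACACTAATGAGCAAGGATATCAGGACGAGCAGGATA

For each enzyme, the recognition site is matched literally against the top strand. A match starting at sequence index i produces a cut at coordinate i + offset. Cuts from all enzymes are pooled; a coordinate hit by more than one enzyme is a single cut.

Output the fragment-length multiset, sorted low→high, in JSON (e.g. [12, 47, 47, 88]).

Per-enzyme occurrences:
  YnoX ACTA/0: at [7, 21, 43, 54, 59, 81, 100, 135, 183, 200] ⇒ [7, 21, 43, 54, 59, 81, 100, 135, 183, 200]
  HnxIX GATATCAG/6: at [34, 65, 89, 125, 141, 165, 189, 213] ⇒ [40, 71, 95, 131, 147, 171, 195, 219]
  ZebIII CAAG/3: at [1, 12, 29, 107, 114, 119, 154, 209] ⇒ [4, 15, 32, 110, 117, 122, 157, 212]

All cut coordinates (distinct, sorted): [4, 7, 15, 21, 32, 40, 43, 54, 59, 71, 81, 95, 100, 110, 117, 122, 131, 135, 147, 157, 171, 183, 195, 200, 212, 219]

Fragments:
  4→7: 3 bp
  7→15: 8 bp
  15→21: 6 bp
  21→32: 11 bp
  32→40: 8 bp
  40→43: 3 bp
  43→54: 11 bp
  54→59: 5 bp
  59→71: 12 bp
  71→81: 10 bp
  81→95: 14 bp
  95→100: 5 bp
  100→110: 10 bp
  110→117: 7 bp
  117→122: 5 bp
  122→131: 9 bp
  131→135: 4 bp
  135→147: 12 bp
  147→157: 10 bp
  157→171: 14 bp
  171→183: 12 bp
  183→195: 12 bp
  195→200: 5 bp
  200→212: 12 bp
  212→219: 7 bp
  219→4 (wrap): 234-219+4 = 19 bp

[3,3,4,5,5,5,5,6,7,7,8,8,9,10,10,10,11,11,12,12,12,12,12,14,14,19]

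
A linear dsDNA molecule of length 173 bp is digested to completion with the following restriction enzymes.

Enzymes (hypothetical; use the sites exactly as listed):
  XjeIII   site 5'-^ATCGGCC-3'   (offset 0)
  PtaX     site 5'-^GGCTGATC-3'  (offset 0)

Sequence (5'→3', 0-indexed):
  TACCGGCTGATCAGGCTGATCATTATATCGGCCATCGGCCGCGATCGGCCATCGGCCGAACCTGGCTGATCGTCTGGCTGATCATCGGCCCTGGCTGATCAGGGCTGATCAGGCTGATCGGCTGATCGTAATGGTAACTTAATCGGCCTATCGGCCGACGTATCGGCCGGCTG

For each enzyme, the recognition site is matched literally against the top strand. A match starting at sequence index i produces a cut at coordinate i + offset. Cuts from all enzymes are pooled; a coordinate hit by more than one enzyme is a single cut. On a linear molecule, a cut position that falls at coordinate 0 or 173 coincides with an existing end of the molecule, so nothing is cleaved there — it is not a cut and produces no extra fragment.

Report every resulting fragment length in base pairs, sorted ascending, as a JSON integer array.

Site scan:
  XjeIII ATCGGCC/0: at [26, 33, 43, 50, 83, 141, 149, 161] ⇒ [26, 33, 43, 50, 83, 141, 149, 161]
  PtaX GGCTGATC/0: at [4, 13, 63, 75, 92, 102, 111, 119] ⇒ [4, 13, 63, 75, 92, 102, 111, 119]

All cut coordinates (distinct, sorted): [4, 13, 26, 33, 43, 50, 63, 75, 83, 92, 102, 111, 119, 141, 149, 161]

Fragment lengths:
  [0,4): 4 bp
  [4,13): 9 bp
  [13,26): 13 bp
  [26,33): 7 bp
  [33,43): 10 bp
  [43,50): 7 bp
  [50,63): 13 bp
  [63,75): 12 bp
  [75,83): 8 bp
  [83,92): 9 bp
  [92,102): 10 bp
  [102,111): 9 bp
  [111,119): 8 bp
  [119,141): 22 bp
  [141,149): 8 bp
  [149,161): 12 bp
  [161,173): 12 bp

[4,7,7,8,8,8,9,9,9,10,10,12,12,12,13,13,22]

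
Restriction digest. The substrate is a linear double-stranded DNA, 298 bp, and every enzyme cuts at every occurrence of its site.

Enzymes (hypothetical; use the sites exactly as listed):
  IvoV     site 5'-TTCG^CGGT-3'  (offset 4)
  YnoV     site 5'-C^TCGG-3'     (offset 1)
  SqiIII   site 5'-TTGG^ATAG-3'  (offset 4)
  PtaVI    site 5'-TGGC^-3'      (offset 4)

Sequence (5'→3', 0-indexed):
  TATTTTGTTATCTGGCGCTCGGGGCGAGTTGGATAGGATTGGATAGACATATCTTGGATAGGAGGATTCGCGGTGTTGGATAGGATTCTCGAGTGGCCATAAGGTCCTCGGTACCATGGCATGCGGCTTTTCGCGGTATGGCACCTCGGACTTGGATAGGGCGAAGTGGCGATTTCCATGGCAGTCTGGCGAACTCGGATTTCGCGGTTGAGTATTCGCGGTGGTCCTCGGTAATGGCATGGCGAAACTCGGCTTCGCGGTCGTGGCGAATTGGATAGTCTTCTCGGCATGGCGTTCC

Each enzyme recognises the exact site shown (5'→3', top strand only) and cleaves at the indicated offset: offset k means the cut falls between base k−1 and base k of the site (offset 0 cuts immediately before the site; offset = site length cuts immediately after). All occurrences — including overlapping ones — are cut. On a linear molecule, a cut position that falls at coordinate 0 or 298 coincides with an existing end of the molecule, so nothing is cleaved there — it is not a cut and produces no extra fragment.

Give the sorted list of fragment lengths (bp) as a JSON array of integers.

Per-enzyme occurrences:
  IvoV (TTCGCGGT, off=4): starts [66, 129, 200, 214, 253] → cuts [70, 133, 204, 218, 257]
  YnoV (CTCGG, off=1): starts [17, 106, 144, 193, 226, 247, 282] → cuts [18, 107, 145, 194, 227, 248, 283]
  SqiIII (TTGGATAG, off=4): starts [28, 38, 53, 75, 151, 270] → cuts [32, 42, 57, 79, 155, 274]
  PtaVI (TGGC, off=4): starts [12, 93, 116, 138, 166, 178, 186, 234, 239, 263, 289] → cuts [16, 97, 120, 142, 170, 182, 190, 238, 243, 267, 293]

Pooled cuts: [16, 18, 32, 42, 57, 70, 79, 97, 107, 120, 133, 142, 145, 155, 170, 182, 190, 194, 204, 218, 227, 238, 243, 248, 257, 267, 274, 283, 293]

Fragments:
  [0,16): 16 bp
  [16,18): 2 bp
  [18,32): 14 bp
  [32,42): 10 bp
  [42,57): 15 bp
  [57,70): 13 bp
  [70,79): 9 bp
  [79,97): 18 bp
  [97,107): 10 bp
  [107,120): 13 bp
  [120,133): 13 bp
  [133,142): 9 bp
  [142,145): 3 bp
  [145,155): 10 bp
  [155,170): 15 bp
  [170,182): 12 bp
  [182,190): 8 bp
  [190,194): 4 bp
  [194,204): 10 bp
  [204,218): 14 bp
  [218,227): 9 bp
  [227,238): 11 bp
  [238,243): 5 bp
  [243,248): 5 bp
  [248,257): 9 bp
  [257,267): 10 bp
  [267,274): 7 bp
  [274,283): 9 bp
  [283,293): 10 bp
  [293,298): 5 bp

[2,3,4,5,5,5,7,8,9,9,9,9,9,10,10,10,10,10,10,11,12,13,13,13,14,14,15,15,16,18]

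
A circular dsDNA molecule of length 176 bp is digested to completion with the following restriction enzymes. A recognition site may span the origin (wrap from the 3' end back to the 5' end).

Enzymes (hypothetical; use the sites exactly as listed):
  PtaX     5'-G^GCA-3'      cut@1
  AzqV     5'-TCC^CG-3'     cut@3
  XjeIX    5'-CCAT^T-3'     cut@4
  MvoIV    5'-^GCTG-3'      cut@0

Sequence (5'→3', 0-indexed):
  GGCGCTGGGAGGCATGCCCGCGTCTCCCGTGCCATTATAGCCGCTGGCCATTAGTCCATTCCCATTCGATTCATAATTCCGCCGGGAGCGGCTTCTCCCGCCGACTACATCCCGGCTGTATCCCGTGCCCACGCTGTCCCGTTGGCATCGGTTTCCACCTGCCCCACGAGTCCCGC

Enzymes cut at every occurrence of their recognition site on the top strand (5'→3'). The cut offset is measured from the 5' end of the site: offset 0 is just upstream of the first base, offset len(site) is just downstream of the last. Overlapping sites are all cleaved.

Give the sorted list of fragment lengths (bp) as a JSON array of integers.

[2,5,6,6,7,7,8,8,8,9,9,9,14,16,29,33]

Scan for sites:
  PtaX (GGCA, off=1): starts [10, 143] → cuts [11, 144]
  AzqV (TCCCG, off=3): starts [24, 95, 109, 120, 136, 170] → cuts [27, 98, 112, 123, 139, 173]
  XjeIX (CCATT, off=4): starts [31, 47, 55, 61] → cuts [35, 51, 59, 65]
  MvoIV (GCTG, off=0): starts [3, 42, 114, 132] → cuts [3, 42, 114, 132]

Pooled cuts: [3, 11, 27, 35, 42, 51, 59, 65, 98, 112, 114, 123, 132, 139, 144, 173]

Fragment lengths:
  3→11: 8 bp
  11→27: 16 bp
  27→35: 8 bp
  35→42: 7 bp
  42→51: 9 bp
  51→59: 8 bp
  59→65: 6 bp
  65→98: 33 bp
  98→112: 14 bp
  112→114: 2 bp
  114→123: 9 bp
  123→132: 9 bp
  132→139: 7 bp
  139→144: 5 bp
  144→173: 29 bp
  173→3 (wrap): 176-173+3 = 6 bp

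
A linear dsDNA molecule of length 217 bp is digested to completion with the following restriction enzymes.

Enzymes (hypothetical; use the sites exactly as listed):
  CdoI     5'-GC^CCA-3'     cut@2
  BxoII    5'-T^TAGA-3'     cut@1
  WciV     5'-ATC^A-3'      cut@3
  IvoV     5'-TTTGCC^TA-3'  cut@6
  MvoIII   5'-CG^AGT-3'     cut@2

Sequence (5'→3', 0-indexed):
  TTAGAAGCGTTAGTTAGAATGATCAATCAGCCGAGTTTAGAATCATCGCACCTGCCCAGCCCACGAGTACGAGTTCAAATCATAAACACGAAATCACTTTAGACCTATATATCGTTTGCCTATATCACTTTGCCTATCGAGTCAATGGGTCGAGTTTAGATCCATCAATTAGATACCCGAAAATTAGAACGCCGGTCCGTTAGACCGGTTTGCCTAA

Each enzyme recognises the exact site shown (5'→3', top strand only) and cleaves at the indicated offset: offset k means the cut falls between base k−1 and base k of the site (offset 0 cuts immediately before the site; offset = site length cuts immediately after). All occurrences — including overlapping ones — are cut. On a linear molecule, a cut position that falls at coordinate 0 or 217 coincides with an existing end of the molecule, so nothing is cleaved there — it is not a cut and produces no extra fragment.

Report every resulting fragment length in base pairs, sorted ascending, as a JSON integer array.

Site scan:
  CdoI (GCCCA, off=2): starts [53, 58] → cuts [55, 60]
  BxoII (TTAGA, off=1): starts [0, 13, 36, 98, 155, 168, 183, 199] → cuts [1, 14, 37, 99, 156, 169, 184, 200]
  WciV (ATCA, off=3): starts [21, 25, 41, 78, 92, 123, 163] → cuts [24, 28, 44, 81, 95, 126, 166]
  IvoV (TTTGCCTA, off=6): starts [114, 128, 208] → cuts [120, 134, 214]
  MvoIII (CGAGT, off=2): starts [31, 63, 69, 137, 150] → cuts [33, 65, 71, 139, 152]

All cut coordinates (distinct, sorted): [1, 14, 24, 28, 33, 37, 44, 55, 60, 65, 71, 81, 95, 99, 120, 126, 134, 139, 152, 156, 166, 169, 184, 200, 214]

Fragments:
  [0,1): 1 bp
  [1,14): 13 bp
  [14,24): 10 bp
  [24,28): 4 bp
  [28,33): 5 bp
  [33,37): 4 bp
  [37,44): 7 bp
  [44,55): 11 bp
  [55,60): 5 bp
  [60,65): 5 bp
  [65,71): 6 bp
  [71,81): 10 bp
  [81,95): 14 bp
  [95,99): 4 bp
  [99,120): 21 bp
  [120,126): 6 bp
  [126,134): 8 bp
  [134,139): 5 bp
  [139,152): 13 bp
  [152,156): 4 bp
  [156,166): 10 bp
  [166,169): 3 bp
  [169,184): 15 bp
  [184,200): 16 bp
  [200,214): 14 bp
  [214,217): 3 bp

[1,3,3,4,4,4,4,5,5,5,5,6,6,7,8,10,10,10,11,13,13,14,14,15,16,21]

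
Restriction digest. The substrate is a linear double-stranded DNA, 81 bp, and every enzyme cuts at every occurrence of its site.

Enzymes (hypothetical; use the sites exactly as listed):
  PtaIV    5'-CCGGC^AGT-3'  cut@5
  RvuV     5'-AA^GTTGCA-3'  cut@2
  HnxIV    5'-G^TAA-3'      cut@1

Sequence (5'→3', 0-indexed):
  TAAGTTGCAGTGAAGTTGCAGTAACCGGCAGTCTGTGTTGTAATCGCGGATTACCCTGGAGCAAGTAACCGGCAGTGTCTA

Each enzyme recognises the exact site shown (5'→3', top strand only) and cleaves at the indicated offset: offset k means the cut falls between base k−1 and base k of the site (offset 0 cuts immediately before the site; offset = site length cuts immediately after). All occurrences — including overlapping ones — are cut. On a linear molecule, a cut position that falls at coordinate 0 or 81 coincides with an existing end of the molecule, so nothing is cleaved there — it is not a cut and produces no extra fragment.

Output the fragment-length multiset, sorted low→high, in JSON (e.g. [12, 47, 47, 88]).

[3,7,8,8,8,11,11,25]

Site scan:
  PtaIV CCGGCAGT/5: at [24, 68] ⇒ [29, 73]
  RvuV AAGTTGCA/2: at [1, 12] ⇒ [3, 14]
  HnxIV GTAA/1: at [20, 39, 64] ⇒ [21, 40, 65]

All cut coordinates (distinct, sorted): [3, 14, 21, 29, 40, 65, 73]

Fragment lengths:
  [0,3): 3 bp
  [3,14): 11 bp
  [14,21): 7 bp
  [21,29): 8 bp
  [29,40): 11 bp
  [40,65): 25 bp
  [65,73): 8 bp
  [73,81): 8 bp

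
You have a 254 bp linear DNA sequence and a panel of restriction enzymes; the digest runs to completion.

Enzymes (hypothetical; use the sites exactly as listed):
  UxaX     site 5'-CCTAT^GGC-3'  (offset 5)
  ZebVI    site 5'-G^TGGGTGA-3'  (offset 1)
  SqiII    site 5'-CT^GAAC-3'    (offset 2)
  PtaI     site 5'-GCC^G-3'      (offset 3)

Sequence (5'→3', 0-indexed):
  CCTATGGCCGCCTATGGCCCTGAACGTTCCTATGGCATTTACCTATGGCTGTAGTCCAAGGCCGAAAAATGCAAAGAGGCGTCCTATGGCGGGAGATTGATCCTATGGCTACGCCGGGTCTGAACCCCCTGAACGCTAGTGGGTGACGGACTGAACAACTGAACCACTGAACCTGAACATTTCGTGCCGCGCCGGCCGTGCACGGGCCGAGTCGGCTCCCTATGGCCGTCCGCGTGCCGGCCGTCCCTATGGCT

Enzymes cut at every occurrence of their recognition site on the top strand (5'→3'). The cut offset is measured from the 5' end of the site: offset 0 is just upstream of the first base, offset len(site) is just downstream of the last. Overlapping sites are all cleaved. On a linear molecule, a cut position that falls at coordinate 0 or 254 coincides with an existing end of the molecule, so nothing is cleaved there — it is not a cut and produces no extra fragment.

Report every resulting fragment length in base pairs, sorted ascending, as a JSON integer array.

Per-enzyme occurrences:
  UxaX (CCTATGGC, off=5): starts [0, 10, 28, 41, 82, 101, 218, 245] → cuts [5, 15, 33, 46, 87, 106, 223, 250]
  ZebVI (GTGGGTGA, off=1): starts [138] → cuts [139]
  SqiII (CTGAAC, off=2): starts [19, 119, 128, 150, 158, 166, 172] → cuts [21, 121, 130, 152, 160, 168, 174]
  PtaI (GCCG, off=3): starts [6, 60, 112, 185, 190, 194, 205, 224, 235, 239] → cuts [9, 63, 115, 188, 193, 197, 208, 227, 238, 242]

All cut coordinates (distinct, sorted): [5, 9, 15, 21, 33, 46, 63, 87, 106, 115, 121, 130, 139, 152, 160, 168, 174, 188, 193, 197, 208, 223, 227, 238, 242, 250]

Fragment lengths:
  [0,5): 5 bp
  [5,9): 4 bp
  [9,15): 6 bp
  [15,21): 6 bp
  [21,33): 12 bp
  [33,46): 13 bp
  [46,63): 17 bp
  [63,87): 24 bp
  [87,106): 19 bp
  [106,115): 9 bp
  [115,121): 6 bp
  [121,130): 9 bp
  [130,139): 9 bp
  [139,152): 13 bp
  [152,160): 8 bp
  [160,168): 8 bp
  [168,174): 6 bp
  [174,188): 14 bp
  [188,193): 5 bp
  [193,197): 4 bp
  [197,208): 11 bp
  [208,223): 15 bp
  [223,227): 4 bp
  [227,238): 11 bp
  [238,242): 4 bp
  [242,250): 8 bp
  [250,254): 4 bp

[4,4,4,4,4,5,5,6,6,6,6,8,8,8,9,9,9,11,11,12,13,13,14,15,17,19,24]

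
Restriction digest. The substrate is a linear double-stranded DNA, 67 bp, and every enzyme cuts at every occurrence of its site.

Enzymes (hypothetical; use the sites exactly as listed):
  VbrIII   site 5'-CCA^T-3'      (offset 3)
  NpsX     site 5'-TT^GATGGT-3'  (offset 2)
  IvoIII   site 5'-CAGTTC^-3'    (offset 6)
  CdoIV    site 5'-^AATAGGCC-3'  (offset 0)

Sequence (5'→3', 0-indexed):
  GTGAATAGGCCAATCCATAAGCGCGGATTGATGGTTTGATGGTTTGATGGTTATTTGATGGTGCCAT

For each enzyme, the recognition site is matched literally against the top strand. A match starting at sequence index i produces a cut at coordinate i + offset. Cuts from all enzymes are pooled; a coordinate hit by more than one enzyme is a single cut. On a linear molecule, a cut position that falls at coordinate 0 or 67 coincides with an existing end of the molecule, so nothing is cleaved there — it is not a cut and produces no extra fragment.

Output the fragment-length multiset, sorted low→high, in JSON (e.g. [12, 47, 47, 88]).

[1,3,8,8,10,11,12,14]

Site scan:
  VbrIII (CCAT, off=3): starts [14, 63] → cuts [17, 66]
  NpsX (TTGATGGT, off=2): starts [27, 35, 43, 54] → cuts [29, 37, 45, 56]
  IvoIII (CAGTTC, off=6): no sites
  CdoIV (AATAGGCC, off=0): starts [3] → cuts [3]

All cut coordinates (distinct, sorted): [3, 17, 29, 37, 45, 56, 66]

Fragment lengths:
  [0,3): 3 bp
  [3,17): 14 bp
  [17,29): 12 bp
  [29,37): 8 bp
  [37,45): 8 bp
  [45,56): 11 bp
  [56,66): 10 bp
  [66,67): 1 bp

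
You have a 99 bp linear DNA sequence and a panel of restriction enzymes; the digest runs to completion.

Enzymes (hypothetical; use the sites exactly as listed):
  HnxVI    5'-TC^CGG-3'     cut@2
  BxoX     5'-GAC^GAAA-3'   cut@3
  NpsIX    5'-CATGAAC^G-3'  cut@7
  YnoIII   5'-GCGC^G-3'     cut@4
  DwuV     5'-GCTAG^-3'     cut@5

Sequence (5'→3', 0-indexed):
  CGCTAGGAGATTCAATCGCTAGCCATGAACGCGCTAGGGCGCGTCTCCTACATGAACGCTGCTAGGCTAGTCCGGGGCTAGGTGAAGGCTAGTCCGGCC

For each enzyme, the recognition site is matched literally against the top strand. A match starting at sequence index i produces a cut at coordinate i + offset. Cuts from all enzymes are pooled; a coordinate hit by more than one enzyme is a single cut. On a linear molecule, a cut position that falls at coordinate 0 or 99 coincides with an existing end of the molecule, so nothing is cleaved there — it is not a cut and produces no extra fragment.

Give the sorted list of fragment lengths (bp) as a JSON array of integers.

[2,2,5,5,5,6,7,8,8,9,11,15,16]

Per-enzyme occurrences:
  HnxVI (TCCGG, off=2): starts [70, 92] → cuts [72, 94]
  BxoX (GACGAAA, off=3): no sites
  NpsIX (CATGAACG, off=7): starts [23, 50] → cuts [30, 57]
  YnoIII (GCGCG, off=4): starts [38] → cuts [42]
  DwuV (GCTAG, off=5): starts [1, 17, 32, 60, 65, 76, 87] → cuts [6, 22, 37, 65, 70, 81, 92]

Pooled cuts: [6, 22, 30, 37, 42, 57, 65, 70, 72, 81, 92, 94]

Fragments:
  [0,6): 6 bp
  [6,22): 16 bp
  [22,30): 8 bp
  [30,37): 7 bp
  [37,42): 5 bp
  [42,57): 15 bp
  [57,65): 8 bp
  [65,70): 5 bp
  [70,72): 2 bp
  [72,81): 9 bp
  [81,92): 11 bp
  [92,94): 2 bp
  [94,99): 5 bp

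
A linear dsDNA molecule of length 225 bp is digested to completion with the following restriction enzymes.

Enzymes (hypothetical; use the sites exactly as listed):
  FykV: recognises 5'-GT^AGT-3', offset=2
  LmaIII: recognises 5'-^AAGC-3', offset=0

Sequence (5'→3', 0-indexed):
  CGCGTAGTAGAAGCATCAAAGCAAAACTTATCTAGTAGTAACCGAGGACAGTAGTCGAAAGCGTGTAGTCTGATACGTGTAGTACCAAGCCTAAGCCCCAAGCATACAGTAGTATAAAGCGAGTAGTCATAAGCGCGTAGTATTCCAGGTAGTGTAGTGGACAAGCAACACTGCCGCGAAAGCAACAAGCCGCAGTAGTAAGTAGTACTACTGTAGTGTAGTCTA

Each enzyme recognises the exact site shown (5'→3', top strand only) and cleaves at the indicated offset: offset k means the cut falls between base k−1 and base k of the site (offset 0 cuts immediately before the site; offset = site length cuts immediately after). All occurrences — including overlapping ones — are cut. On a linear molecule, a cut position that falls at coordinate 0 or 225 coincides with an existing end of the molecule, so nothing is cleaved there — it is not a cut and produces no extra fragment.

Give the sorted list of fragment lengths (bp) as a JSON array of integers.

Site scan:
  FykV GTAGT/2: at [3, 34, 50, 64, 78, 108, 122, 136, 148, 153, 194, 201, 212, 217] ⇒ [5, 36, 52, 66, 80, 110, 124, 138, 150, 155, 196, 203, 214, 219]
  LmaIII AAGC/0: at [10, 18, 58, 86, 92, 99, 116, 130, 162, 179, 186] ⇒ [10, 18, 58, 86, 92, 99, 116, 130, 162, 179, 186]

Pooled cuts: [5, 10, 18, 36, 52, 58, 66, 80, 86, 92, 99, 110, 116, 124, 130, 138, 150, 155, 162, 179, 186, 196, 203, 214, 219]

Fragments:
  [0,5): 5 bp
  [5,10): 5 bp
  [10,18): 8 bp
  [18,36): 18 bp
  [36,52): 16 bp
  [52,58): 6 bp
  [58,66): 8 bp
  [66,80): 14 bp
  [80,86): 6 bp
  [86,92): 6 bp
  [92,99): 7 bp
  [99,110): 11 bp
  [110,116): 6 bp
  [116,124): 8 bp
  [124,130): 6 bp
  [130,138): 8 bp
  [138,150): 12 bp
  [150,155): 5 bp
  [155,162): 7 bp
  [162,179): 17 bp
  [179,186): 7 bp
  [186,196): 10 bp
  [196,203): 7 bp
  [203,214): 11 bp
  [214,219): 5 bp
  [219,225): 6 bp

[5,5,5,5,6,6,6,6,6,6,7,7,7,7,8,8,8,8,10,11,11,12,14,16,17,18]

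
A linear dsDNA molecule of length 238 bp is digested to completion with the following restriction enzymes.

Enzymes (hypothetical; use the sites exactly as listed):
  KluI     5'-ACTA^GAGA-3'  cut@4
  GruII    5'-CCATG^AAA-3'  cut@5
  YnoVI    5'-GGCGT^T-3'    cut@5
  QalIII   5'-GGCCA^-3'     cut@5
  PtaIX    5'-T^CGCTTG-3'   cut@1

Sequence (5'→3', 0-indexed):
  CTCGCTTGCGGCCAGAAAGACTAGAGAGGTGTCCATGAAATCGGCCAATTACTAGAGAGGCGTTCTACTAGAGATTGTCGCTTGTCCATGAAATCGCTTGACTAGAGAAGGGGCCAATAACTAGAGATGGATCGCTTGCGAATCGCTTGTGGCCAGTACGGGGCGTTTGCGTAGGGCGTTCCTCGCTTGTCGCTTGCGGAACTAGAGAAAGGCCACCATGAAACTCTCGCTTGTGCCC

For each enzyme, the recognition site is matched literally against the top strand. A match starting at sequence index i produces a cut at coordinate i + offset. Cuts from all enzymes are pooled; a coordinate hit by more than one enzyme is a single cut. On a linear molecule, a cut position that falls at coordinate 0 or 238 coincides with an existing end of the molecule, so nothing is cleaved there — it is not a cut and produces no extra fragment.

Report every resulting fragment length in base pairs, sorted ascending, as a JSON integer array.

[2,4,4,5,7,7,7,7,7,8,9,9,9,10,10,11,11,11,11,12,12,12,12,13,14,14]

Per-enzyme occurrences:
  KluI ACTAGAGA/4: at [19, 50, 66, 100, 119, 200] ⇒ [23, 54, 70, 104, 123, 204]
  GruII CCATGAAA/5: at [32, 85, 215] ⇒ [37, 90, 220]
  YnoVI GGCGTT/5: at [58, 161, 174] ⇒ [63, 166, 179]
  QalIII GGCCA/5: at [9, 42, 111, 150, 210] ⇒ [14, 47, 116, 155, 215]
  PtaIX TCGCTTG/1: at [1, 77, 93, 131, 142, 182, 189, 226] ⇒ [2, 78, 94, 132, 143, 183, 190, 227]

Pooled cuts: [2, 14, 23, 37, 47, 54, 63, 70, 78, 90, 94, 104, 116, 123, 132, 143, 155, 166, 179, 183, 190, 204, 215, 220, 227]

Fragments:
  [0,2): 2 bp
  [2,14): 12 bp
  [14,23): 9 bp
  [23,37): 14 bp
  [37,47): 10 bp
  [47,54): 7 bp
  [54,63): 9 bp
  [63,70): 7 bp
  [70,78): 8 bp
  [78,90): 12 bp
  [90,94): 4 bp
  [94,104): 10 bp
  [104,116): 12 bp
  [116,123): 7 bp
  [123,132): 9 bp
  [132,143): 11 bp
  [143,155): 12 bp
  [155,166): 11 bp
  [166,179): 13 bp
  [179,183): 4 bp
  [183,190): 7 bp
  [190,204): 14 bp
  [204,215): 11 bp
  [215,220): 5 bp
  [220,227): 7 bp
  [227,238): 11 bp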